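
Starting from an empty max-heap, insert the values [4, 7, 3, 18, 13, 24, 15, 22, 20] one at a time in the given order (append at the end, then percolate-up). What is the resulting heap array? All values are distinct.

[24, 22, 18, 20, 7, 3, 15, 4, 13]

Insert 4:
  append 4 at index 0 → [4] (no swap needed)
Insert 7:
  append 7 at index 1 → [4, 7]
  7 > parent 4 at index 0, swap → [7, 4]
Insert 3:
  append 3 at index 2 → [7, 4, 3] (no swap needed)
Insert 18:
  append 18 at index 3 → [7, 4, 3, 18]
  18 > parent 4 at index 1, swap → [7, 18, 3, 4]
  18 > parent 7 at index 0, swap → [18, 7, 3, 4]
Insert 13:
  append 13 at index 4 → [18, 7, 3, 4, 13]
  13 > parent 7 at index 1, swap → [18, 13, 3, 4, 7]
Insert 24:
  append 24 at index 5 → [18, 13, 3, 4, 7, 24]
  24 > parent 3 at index 2, swap → [18, 13, 24, 4, 7, 3]
  24 > parent 18 at index 0, swap → [24, 13, 18, 4, 7, 3]
Insert 15:
  append 15 at index 6 → [24, 13, 18, 4, 7, 3, 15] (no swap needed)
Insert 22:
  append 22 at index 7 → [24, 13, 18, 4, 7, 3, 15, 22]
  22 > parent 4 at index 3, swap → [24, 13, 18, 22, 7, 3, 15, 4]
  22 > parent 13 at index 1, swap → [24, 22, 18, 13, 7, 3, 15, 4]
Insert 20:
  append 20 at index 8 → [24, 22, 18, 13, 7, 3, 15, 4, 20]
  20 > parent 13 at index 3, swap → [24, 22, 18, 20, 7, 3, 15, 4, 13]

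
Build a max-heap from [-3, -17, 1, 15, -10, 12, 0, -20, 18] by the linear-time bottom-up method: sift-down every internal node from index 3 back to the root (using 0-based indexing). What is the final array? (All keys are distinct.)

[18, 15, 12, -3, -10, 1, 0, -20, -17]

sift down from index 3:
  15 vs larger child 18 at index 8, swap → [-3, -17, 1, 18, -10, 12, 0, -20, 15]
sift down from index 2:
  1 vs larger child 12 at index 5, swap → [-3, -17, 12, 18, -10, 1, 0, -20, 15]
sift down from index 1:
  -17 vs larger child 18 at index 3, swap → [-3, 18, 12, -17, -10, 1, 0, -20, 15]
  -17 vs larger child 15 at index 8, swap → [-3, 18, 12, 15, -10, 1, 0, -20, -17]
sift down from index 0:
  -3 vs larger child 18 at index 1, swap → [18, -3, 12, 15, -10, 1, 0, -20, -17]
  -3 vs larger child 15 at index 3, swap → [18, 15, 12, -3, -10, 1, 0, -20, -17]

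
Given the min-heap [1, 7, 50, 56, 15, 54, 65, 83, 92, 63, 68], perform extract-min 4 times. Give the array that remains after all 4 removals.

extract-min #1 returns 1:
  remove root 1; move last element 68 to root → [68, 7, 50, 56, 15, 54, 65, 83, 92, 63]
  68 vs smaller child 7 at index 1, swap → [7, 68, 50, 56, 15, 54, 65, 83, 92, 63]
  68 vs smaller child 15 at index 4, swap → [7, 15, 50, 56, 68, 54, 65, 83, 92, 63]
  68 vs only child 63 at index 9, swap → [7, 15, 50, 56, 63, 54, 65, 83, 92, 68]
extract-min #2 returns 7:
  remove root 7; move last element 68 to root → [68, 15, 50, 56, 63, 54, 65, 83, 92]
  68 vs smaller child 15 at index 1, swap → [15, 68, 50, 56, 63, 54, 65, 83, 92]
  68 vs smaller child 56 at index 3, swap → [15, 56, 50, 68, 63, 54, 65, 83, 92]
extract-min #3 returns 15:
  remove root 15; move last element 92 to root → [92, 56, 50, 68, 63, 54, 65, 83]
  92 vs smaller child 50 at index 2, swap → [50, 56, 92, 68, 63, 54, 65, 83]
  92 vs smaller child 54 at index 5, swap → [50, 56, 54, 68, 63, 92, 65, 83]
extract-min #4 returns 50:
  remove root 50; move last element 83 to root → [83, 56, 54, 68, 63, 92, 65]
  83 vs smaller child 54 at index 2, swap → [54, 56, 83, 68, 63, 92, 65]
  83 vs smaller child 65 at index 6, swap → [54, 56, 65, 68, 63, 92, 83]

[54, 56, 65, 68, 63, 92, 83]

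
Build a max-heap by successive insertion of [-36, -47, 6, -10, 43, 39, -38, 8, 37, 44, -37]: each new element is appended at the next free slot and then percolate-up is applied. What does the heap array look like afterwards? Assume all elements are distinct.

[44, 43, 39, 8, 37, -36, -38, -47, 6, -10, -37]

Insert -36:
  append -36 at index 0 → [-36] (no swap needed)
Insert -47:
  append -47 at index 1 → [-36, -47] (no swap needed)
Insert 6:
  append 6 at index 2 → [-36, -47, 6]
  6 > parent -36 at index 0, swap → [6, -47, -36]
Insert -10:
  append -10 at index 3 → [6, -47, -36, -10]
  -10 > parent -47 at index 1, swap → [6, -10, -36, -47]
Insert 43:
  append 43 at index 4 → [6, -10, -36, -47, 43]
  43 > parent -10 at index 1, swap → [6, 43, -36, -47, -10]
  43 > parent 6 at index 0, swap → [43, 6, -36, -47, -10]
Insert 39:
  append 39 at index 5 → [43, 6, -36, -47, -10, 39]
  39 > parent -36 at index 2, swap → [43, 6, 39, -47, -10, -36]
Insert -38:
  append -38 at index 6 → [43, 6, 39, -47, -10, -36, -38] (no swap needed)
Insert 8:
  append 8 at index 7 → [43, 6, 39, -47, -10, -36, -38, 8]
  8 > parent -47 at index 3, swap → [43, 6, 39, 8, -10, -36, -38, -47]
  8 > parent 6 at index 1, swap → [43, 8, 39, 6, -10, -36, -38, -47]
Insert 37:
  append 37 at index 8 → [43, 8, 39, 6, -10, -36, -38, -47, 37]
  37 > parent 6 at index 3, swap → [43, 8, 39, 37, -10, -36, -38, -47, 6]
  37 > parent 8 at index 1, swap → [43, 37, 39, 8, -10, -36, -38, -47, 6]
Insert 44:
  append 44 at index 9 → [43, 37, 39, 8, -10, -36, -38, -47, 6, 44]
  44 > parent -10 at index 4, swap → [43, 37, 39, 8, 44, -36, -38, -47, 6, -10]
  44 > parent 37 at index 1, swap → [43, 44, 39, 8, 37, -36, -38, -47, 6, -10]
  44 > parent 43 at index 0, swap → [44, 43, 39, 8, 37, -36, -38, -47, 6, -10]
Insert -37:
  append -37 at index 10 → [44, 43, 39, 8, 37, -36, -38, -47, 6, -10, -37] (no swap needed)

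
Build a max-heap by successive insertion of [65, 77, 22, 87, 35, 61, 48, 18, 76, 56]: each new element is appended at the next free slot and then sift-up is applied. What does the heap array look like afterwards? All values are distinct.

[87, 77, 61, 76, 56, 22, 48, 18, 65, 35]

Insert 65:
  append 65 at index 0 → [65] (no swap needed)
Insert 77:
  append 77 at index 1 → [65, 77]
  77 > parent 65 at index 0, swap → [77, 65]
Insert 22:
  append 22 at index 2 → [77, 65, 22] (no swap needed)
Insert 87:
  append 87 at index 3 → [77, 65, 22, 87]
  87 > parent 65 at index 1, swap → [77, 87, 22, 65]
  87 > parent 77 at index 0, swap → [87, 77, 22, 65]
Insert 35:
  append 35 at index 4 → [87, 77, 22, 65, 35] (no swap needed)
Insert 61:
  append 61 at index 5 → [87, 77, 22, 65, 35, 61]
  61 > parent 22 at index 2, swap → [87, 77, 61, 65, 35, 22]
Insert 48:
  append 48 at index 6 → [87, 77, 61, 65, 35, 22, 48] (no swap needed)
Insert 18:
  append 18 at index 7 → [87, 77, 61, 65, 35, 22, 48, 18] (no swap needed)
Insert 76:
  append 76 at index 8 → [87, 77, 61, 65, 35, 22, 48, 18, 76]
  76 > parent 65 at index 3, swap → [87, 77, 61, 76, 35, 22, 48, 18, 65]
Insert 56:
  append 56 at index 9 → [87, 77, 61, 76, 35, 22, 48, 18, 65, 56]
  56 > parent 35 at index 4, swap → [87, 77, 61, 76, 56, 22, 48, 18, 65, 35]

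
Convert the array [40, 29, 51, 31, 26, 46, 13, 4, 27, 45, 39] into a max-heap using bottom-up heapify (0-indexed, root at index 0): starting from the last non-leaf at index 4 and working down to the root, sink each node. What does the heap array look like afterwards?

[51, 45, 46, 31, 39, 40, 13, 4, 27, 26, 29]

sift down from index 4:
  26 vs larger child 45 at index 9, swap → [40, 29, 51, 31, 45, 46, 13, 4, 27, 26, 39]
sift down from index 3: already satisfies heap property
sift down from index 2: already satisfies heap property
sift down from index 1:
  29 vs larger child 45 at index 4, swap → [40, 45, 51, 31, 29, 46, 13, 4, 27, 26, 39]
  29 vs larger child 39 at index 10, swap → [40, 45, 51, 31, 39, 46, 13, 4, 27, 26, 29]
sift down from index 0:
  40 vs larger child 51 at index 2, swap → [51, 45, 40, 31, 39, 46, 13, 4, 27, 26, 29]
  40 vs larger child 46 at index 5, swap → [51, 45, 46, 31, 39, 40, 13, 4, 27, 26, 29]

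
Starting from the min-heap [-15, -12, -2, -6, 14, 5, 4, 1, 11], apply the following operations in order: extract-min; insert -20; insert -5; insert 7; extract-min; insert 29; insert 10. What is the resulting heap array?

[-12, -6, -2, 1, -5, 5, 4, 11, 7, 14, 29, 10]

extract-min → returns -15:
  remove root -15; move last element 11 to root → [11, -12, -2, -6, 14, 5, 4, 1]
  11 vs smaller child -12 at index 1, swap → [-12, 11, -2, -6, 14, 5, 4, 1]
  11 vs smaller child -6 at index 3, swap → [-12, -6, -2, 11, 14, 5, 4, 1]
  11 vs only child 1 at index 7, swap → [-12, -6, -2, 1, 14, 5, 4, 11]
insert -20:
  append -20 at index 8 → [-12, -6, -2, 1, 14, 5, 4, 11, -20]
  -20 < parent 1 at index 3, swap → [-12, -6, -2, -20, 14, 5, 4, 11, 1]
  -20 < parent -6 at index 1, swap → [-12, -20, -2, -6, 14, 5, 4, 11, 1]
  -20 < parent -12 at index 0, swap → [-20, -12, -2, -6, 14, 5, 4, 11, 1]
insert -5:
  append -5 at index 9 → [-20, -12, -2, -6, 14, 5, 4, 11, 1, -5]
  -5 < parent 14 at index 4, swap → [-20, -12, -2, -6, -5, 5, 4, 11, 1, 14]
insert 7:
  append 7 at index 10 → [-20, -12, -2, -6, -5, 5, 4, 11, 1, 14, 7] (no swap needed)
extract-min → returns -20:
  remove root -20; move last element 7 to root → [7, -12, -2, -6, -5, 5, 4, 11, 1, 14]
  7 vs smaller child -12 at index 1, swap → [-12, 7, -2, -6, -5, 5, 4, 11, 1, 14]
  7 vs smaller child -6 at index 3, swap → [-12, -6, -2, 7, -5, 5, 4, 11, 1, 14]
  7 vs smaller child 1 at index 8, swap → [-12, -6, -2, 1, -5, 5, 4, 11, 7, 14]
insert 29:
  append 29 at index 10 → [-12, -6, -2, 1, -5, 5, 4, 11, 7, 14, 29] (no swap needed)
insert 10:
  append 10 at index 11 → [-12, -6, -2, 1, -5, 5, 4, 11, 7, 14, 29, 10] (no swap needed)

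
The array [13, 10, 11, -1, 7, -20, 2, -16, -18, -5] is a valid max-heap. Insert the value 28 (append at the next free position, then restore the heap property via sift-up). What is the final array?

[28, 13, 11, -1, 10, -20, 2, -16, -18, -5, 7]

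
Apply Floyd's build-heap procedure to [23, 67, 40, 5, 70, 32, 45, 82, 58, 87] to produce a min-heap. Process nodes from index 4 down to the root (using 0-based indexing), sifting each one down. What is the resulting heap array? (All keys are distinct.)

[5, 23, 32, 58, 70, 40, 45, 82, 67, 87]

sift down from index 4: already satisfies heap property
sift down from index 3: already satisfies heap property
sift down from index 2:
  40 vs smaller child 32 at index 5, swap → [23, 67, 32, 5, 70, 40, 45, 82, 58, 87]
sift down from index 1:
  67 vs smaller child 5 at index 3, swap → [23, 5, 32, 67, 70, 40, 45, 82, 58, 87]
  67 vs smaller child 58 at index 8, swap → [23, 5, 32, 58, 70, 40, 45, 82, 67, 87]
sift down from index 0:
  23 vs smaller child 5 at index 1, swap → [5, 23, 32, 58, 70, 40, 45, 82, 67, 87]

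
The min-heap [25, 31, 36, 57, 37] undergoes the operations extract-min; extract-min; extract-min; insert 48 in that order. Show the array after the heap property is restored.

[37, 57, 48]

extract-min → returns 25:
  remove root 25; move last element 37 to root → [37, 31, 36, 57]
  37 vs smaller child 31 at index 1, swap → [31, 37, 36, 57]
extract-min → returns 31:
  remove root 31; move last element 57 to root → [57, 37, 36]
  57 vs smaller child 36 at index 2, swap → [36, 37, 57]
extract-min → returns 36:
  remove root 36; move last element 57 to root → [57, 37]
  57 vs only child 37 at index 1, swap → [37, 57]
insert 48:
  append 48 at index 2 → [37, 57, 48] (no swap needed)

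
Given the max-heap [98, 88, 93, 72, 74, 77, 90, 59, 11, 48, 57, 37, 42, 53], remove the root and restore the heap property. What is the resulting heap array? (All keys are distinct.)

remove root 98; move last element 53 to root → [53, 88, 93, 72, 74, 77, 90, 59, 11, 48, 57, 37, 42]
53 vs larger child 93 at index 2, swap → [93, 88, 53, 72, 74, 77, 90, 59, 11, 48, 57, 37, 42]
53 vs larger child 90 at index 6, swap → [93, 88, 90, 72, 74, 77, 53, 59, 11, 48, 57, 37, 42]

[93, 88, 90, 72, 74, 77, 53, 59, 11, 48, 57, 37, 42]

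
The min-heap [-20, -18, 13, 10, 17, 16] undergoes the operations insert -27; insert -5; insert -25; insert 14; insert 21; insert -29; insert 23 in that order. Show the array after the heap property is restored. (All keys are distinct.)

[-29, -25, -27, -18, 14, -20, 13, 10, -5, 17, 21, 16, 23]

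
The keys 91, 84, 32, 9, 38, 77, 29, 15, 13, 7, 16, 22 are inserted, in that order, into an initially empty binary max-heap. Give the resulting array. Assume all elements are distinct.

Insert 91:
  append 91 at index 0 → [91] (no swap needed)
Insert 84:
  append 84 at index 1 → [91, 84] (no swap needed)
Insert 32:
  append 32 at index 2 → [91, 84, 32] (no swap needed)
Insert 9:
  append 9 at index 3 → [91, 84, 32, 9] (no swap needed)
Insert 38:
  append 38 at index 4 → [91, 84, 32, 9, 38] (no swap needed)
Insert 77:
  append 77 at index 5 → [91, 84, 32, 9, 38, 77]
  77 > parent 32 at index 2, swap → [91, 84, 77, 9, 38, 32]
Insert 29:
  append 29 at index 6 → [91, 84, 77, 9, 38, 32, 29] (no swap needed)
Insert 15:
  append 15 at index 7 → [91, 84, 77, 9, 38, 32, 29, 15]
  15 > parent 9 at index 3, swap → [91, 84, 77, 15, 38, 32, 29, 9]
Insert 13:
  append 13 at index 8 → [91, 84, 77, 15, 38, 32, 29, 9, 13] (no swap needed)
Insert 7:
  append 7 at index 9 → [91, 84, 77, 15, 38, 32, 29, 9, 13, 7] (no swap needed)
Insert 16:
  append 16 at index 10 → [91, 84, 77, 15, 38, 32, 29, 9, 13, 7, 16] (no swap needed)
Insert 22:
  append 22 at index 11 → [91, 84, 77, 15, 38, 32, 29, 9, 13, 7, 16, 22] (no swap needed)

[91, 84, 77, 15, 38, 32, 29, 9, 13, 7, 16, 22]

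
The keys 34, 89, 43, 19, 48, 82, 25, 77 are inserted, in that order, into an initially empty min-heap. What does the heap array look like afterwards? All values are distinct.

[19, 34, 25, 77, 48, 82, 43, 89]

Insert 34:
  append 34 at index 0 → [34] (no swap needed)
Insert 89:
  append 89 at index 1 → [34, 89] (no swap needed)
Insert 43:
  append 43 at index 2 → [34, 89, 43] (no swap needed)
Insert 19:
  append 19 at index 3 → [34, 89, 43, 19]
  19 < parent 89 at index 1, swap → [34, 19, 43, 89]
  19 < parent 34 at index 0, swap → [19, 34, 43, 89]
Insert 48:
  append 48 at index 4 → [19, 34, 43, 89, 48] (no swap needed)
Insert 82:
  append 82 at index 5 → [19, 34, 43, 89, 48, 82] (no swap needed)
Insert 25:
  append 25 at index 6 → [19, 34, 43, 89, 48, 82, 25]
  25 < parent 43 at index 2, swap → [19, 34, 25, 89, 48, 82, 43]
Insert 77:
  append 77 at index 7 → [19, 34, 25, 89, 48, 82, 43, 77]
  77 < parent 89 at index 3, swap → [19, 34, 25, 77, 48, 82, 43, 89]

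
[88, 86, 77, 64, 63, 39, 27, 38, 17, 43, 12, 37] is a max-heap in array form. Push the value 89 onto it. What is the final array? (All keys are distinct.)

append 89 at index 12 → [88, 86, 77, 64, 63, 39, 27, 38, 17, 43, 12, 37, 89]
89 > parent 39 at index 5, swap → [88, 86, 77, 64, 63, 89, 27, 38, 17, 43, 12, 37, 39]
89 > parent 77 at index 2, swap → [88, 86, 89, 64, 63, 77, 27, 38, 17, 43, 12, 37, 39]
89 > parent 88 at index 0, swap → [89, 86, 88, 64, 63, 77, 27, 38, 17, 43, 12, 37, 39]

[89, 86, 88, 64, 63, 77, 27, 38, 17, 43, 12, 37, 39]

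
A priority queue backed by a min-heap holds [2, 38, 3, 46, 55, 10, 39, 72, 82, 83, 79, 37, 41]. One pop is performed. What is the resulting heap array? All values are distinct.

[3, 38, 10, 46, 55, 37, 39, 72, 82, 83, 79, 41]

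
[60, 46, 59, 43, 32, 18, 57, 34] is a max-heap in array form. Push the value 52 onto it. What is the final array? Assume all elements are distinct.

[60, 52, 59, 46, 32, 18, 57, 34, 43]

append 52 at index 8 → [60, 46, 59, 43, 32, 18, 57, 34, 52]
52 > parent 43 at index 3, swap → [60, 46, 59, 52, 32, 18, 57, 34, 43]
52 > parent 46 at index 1, swap → [60, 52, 59, 46, 32, 18, 57, 34, 43]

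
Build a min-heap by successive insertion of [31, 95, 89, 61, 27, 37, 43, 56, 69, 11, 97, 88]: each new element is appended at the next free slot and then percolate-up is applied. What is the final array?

Insert 31:
  append 31 at index 0 → [31] (no swap needed)
Insert 95:
  append 95 at index 1 → [31, 95] (no swap needed)
Insert 89:
  append 89 at index 2 → [31, 95, 89] (no swap needed)
Insert 61:
  append 61 at index 3 → [31, 95, 89, 61]
  61 < parent 95 at index 1, swap → [31, 61, 89, 95]
Insert 27:
  append 27 at index 4 → [31, 61, 89, 95, 27]
  27 < parent 61 at index 1, swap → [31, 27, 89, 95, 61]
  27 < parent 31 at index 0, swap → [27, 31, 89, 95, 61]
Insert 37:
  append 37 at index 5 → [27, 31, 89, 95, 61, 37]
  37 < parent 89 at index 2, swap → [27, 31, 37, 95, 61, 89]
Insert 43:
  append 43 at index 6 → [27, 31, 37, 95, 61, 89, 43] (no swap needed)
Insert 56:
  append 56 at index 7 → [27, 31, 37, 95, 61, 89, 43, 56]
  56 < parent 95 at index 3, swap → [27, 31, 37, 56, 61, 89, 43, 95]
Insert 69:
  append 69 at index 8 → [27, 31, 37, 56, 61, 89, 43, 95, 69] (no swap needed)
Insert 11:
  append 11 at index 9 → [27, 31, 37, 56, 61, 89, 43, 95, 69, 11]
  11 < parent 61 at index 4, swap → [27, 31, 37, 56, 11, 89, 43, 95, 69, 61]
  11 < parent 31 at index 1, swap → [27, 11, 37, 56, 31, 89, 43, 95, 69, 61]
  11 < parent 27 at index 0, swap → [11, 27, 37, 56, 31, 89, 43, 95, 69, 61]
Insert 97:
  append 97 at index 10 → [11, 27, 37, 56, 31, 89, 43, 95, 69, 61, 97] (no swap needed)
Insert 88:
  append 88 at index 11 → [11, 27, 37, 56, 31, 89, 43, 95, 69, 61, 97, 88]
  88 < parent 89 at index 5, swap → [11, 27, 37, 56, 31, 88, 43, 95, 69, 61, 97, 89]

[11, 27, 37, 56, 31, 88, 43, 95, 69, 61, 97, 89]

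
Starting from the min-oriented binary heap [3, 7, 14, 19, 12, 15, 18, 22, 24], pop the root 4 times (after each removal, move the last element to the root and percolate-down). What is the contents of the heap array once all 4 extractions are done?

[15, 19, 18, 22, 24]

extract-min #1 returns 3:
  remove root 3; move last element 24 to root → [24, 7, 14, 19, 12, 15, 18, 22]
  24 vs smaller child 7 at index 1, swap → [7, 24, 14, 19, 12, 15, 18, 22]
  24 vs smaller child 12 at index 4, swap → [7, 12, 14, 19, 24, 15, 18, 22]
extract-min #2 returns 7:
  remove root 7; move last element 22 to root → [22, 12, 14, 19, 24, 15, 18]
  22 vs smaller child 12 at index 1, swap → [12, 22, 14, 19, 24, 15, 18]
  22 vs smaller child 19 at index 3, swap → [12, 19, 14, 22, 24, 15, 18]
extract-min #3 returns 12:
  remove root 12; move last element 18 to root → [18, 19, 14, 22, 24, 15]
  18 vs smaller child 14 at index 2, swap → [14, 19, 18, 22, 24, 15]
  18 vs only child 15 at index 5, swap → [14, 19, 15, 22, 24, 18]
extract-min #4 returns 14:
  remove root 14; move last element 18 to root → [18, 19, 15, 22, 24]
  18 vs smaller child 15 at index 2, swap → [15, 19, 18, 22, 24]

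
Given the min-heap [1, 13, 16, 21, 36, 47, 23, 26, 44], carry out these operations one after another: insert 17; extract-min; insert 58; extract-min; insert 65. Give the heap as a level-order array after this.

insert 17:
  append 17 at index 9 → [1, 13, 16, 21, 36, 47, 23, 26, 44, 17]
  17 < parent 36 at index 4, swap → [1, 13, 16, 21, 17, 47, 23, 26, 44, 36]
extract-min → returns 1:
  remove root 1; move last element 36 to root → [36, 13, 16, 21, 17, 47, 23, 26, 44]
  36 vs smaller child 13 at index 1, swap → [13, 36, 16, 21, 17, 47, 23, 26, 44]
  36 vs smaller child 17 at index 4, swap → [13, 17, 16, 21, 36, 47, 23, 26, 44]
insert 58:
  append 58 at index 9 → [13, 17, 16, 21, 36, 47, 23, 26, 44, 58] (no swap needed)
extract-min → returns 13:
  remove root 13; move last element 58 to root → [58, 17, 16, 21, 36, 47, 23, 26, 44]
  58 vs smaller child 16 at index 2, swap → [16, 17, 58, 21, 36, 47, 23, 26, 44]
  58 vs smaller child 23 at index 6, swap → [16, 17, 23, 21, 36, 47, 58, 26, 44]
insert 65:
  append 65 at index 9 → [16, 17, 23, 21, 36, 47, 58, 26, 44, 65] (no swap needed)

[16, 17, 23, 21, 36, 47, 58, 26, 44, 65]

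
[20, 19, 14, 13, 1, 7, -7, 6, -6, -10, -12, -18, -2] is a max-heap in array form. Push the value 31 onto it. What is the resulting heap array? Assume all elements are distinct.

[31, 19, 20, 13, 1, 7, 14, 6, -6, -10, -12, -18, -2, -7]

append 31 at index 13 → [20, 19, 14, 13, 1, 7, -7, 6, -6, -10, -12, -18, -2, 31]
31 > parent -7 at index 6, swap → [20, 19, 14, 13, 1, 7, 31, 6, -6, -10, -12, -18, -2, -7]
31 > parent 14 at index 2, swap → [20, 19, 31, 13, 1, 7, 14, 6, -6, -10, -12, -18, -2, -7]
31 > parent 20 at index 0, swap → [31, 19, 20, 13, 1, 7, 14, 6, -6, -10, -12, -18, -2, -7]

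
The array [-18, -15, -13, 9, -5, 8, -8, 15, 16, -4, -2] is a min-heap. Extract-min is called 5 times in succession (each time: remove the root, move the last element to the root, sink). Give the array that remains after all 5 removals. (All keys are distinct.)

extract-min #1 returns -18:
  remove root -18; move last element -2 to root → [-2, -15, -13, 9, -5, 8, -8, 15, 16, -4]
  -2 vs smaller child -15 at index 1, swap → [-15, -2, -13, 9, -5, 8, -8, 15, 16, -4]
  -2 vs smaller child -5 at index 4, swap → [-15, -5, -13, 9, -2, 8, -8, 15, 16, -4]
  -2 vs only child -4 at index 9, swap → [-15, -5, -13, 9, -4, 8, -8, 15, 16, -2]
extract-min #2 returns -15:
  remove root -15; move last element -2 to root → [-2, -5, -13, 9, -4, 8, -8, 15, 16]
  -2 vs smaller child -13 at index 2, swap → [-13, -5, -2, 9, -4, 8, -8, 15, 16]
  -2 vs smaller child -8 at index 6, swap → [-13, -5, -8, 9, -4, 8, -2, 15, 16]
extract-min #3 returns -13:
  remove root -13; move last element 16 to root → [16, -5, -8, 9, -4, 8, -2, 15]
  16 vs smaller child -8 at index 2, swap → [-8, -5, 16, 9, -4, 8, -2, 15]
  16 vs smaller child -2 at index 6, swap → [-8, -5, -2, 9, -4, 8, 16, 15]
extract-min #4 returns -8:
  remove root -8; move last element 15 to root → [15, -5, -2, 9, -4, 8, 16]
  15 vs smaller child -5 at index 1, swap → [-5, 15, -2, 9, -4, 8, 16]
  15 vs smaller child -4 at index 4, swap → [-5, -4, -2, 9, 15, 8, 16]
extract-min #5 returns -5:
  remove root -5; move last element 16 to root → [16, -4, -2, 9, 15, 8]
  16 vs smaller child -4 at index 1, swap → [-4, 16, -2, 9, 15, 8]
  16 vs smaller child 9 at index 3, swap → [-4, 9, -2, 16, 15, 8]

[-4, 9, -2, 16, 15, 8]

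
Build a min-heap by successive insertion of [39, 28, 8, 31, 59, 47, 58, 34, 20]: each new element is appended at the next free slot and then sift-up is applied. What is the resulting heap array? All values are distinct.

[8, 20, 28, 31, 59, 47, 58, 39, 34]

Insert 39:
  append 39 at index 0 → [39] (no swap needed)
Insert 28:
  append 28 at index 1 → [39, 28]
  28 < parent 39 at index 0, swap → [28, 39]
Insert 8:
  append 8 at index 2 → [28, 39, 8]
  8 < parent 28 at index 0, swap → [8, 39, 28]
Insert 31:
  append 31 at index 3 → [8, 39, 28, 31]
  31 < parent 39 at index 1, swap → [8, 31, 28, 39]
Insert 59:
  append 59 at index 4 → [8, 31, 28, 39, 59] (no swap needed)
Insert 47:
  append 47 at index 5 → [8, 31, 28, 39, 59, 47] (no swap needed)
Insert 58:
  append 58 at index 6 → [8, 31, 28, 39, 59, 47, 58] (no swap needed)
Insert 34:
  append 34 at index 7 → [8, 31, 28, 39, 59, 47, 58, 34]
  34 < parent 39 at index 3, swap → [8, 31, 28, 34, 59, 47, 58, 39]
Insert 20:
  append 20 at index 8 → [8, 31, 28, 34, 59, 47, 58, 39, 20]
  20 < parent 34 at index 3, swap → [8, 31, 28, 20, 59, 47, 58, 39, 34]
  20 < parent 31 at index 1, swap → [8, 20, 28, 31, 59, 47, 58, 39, 34]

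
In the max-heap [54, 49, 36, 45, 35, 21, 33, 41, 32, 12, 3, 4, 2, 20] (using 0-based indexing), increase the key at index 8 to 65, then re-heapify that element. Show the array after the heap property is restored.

set index 8 from 32 to 65 → [54, 49, 36, 45, 35, 21, 33, 41, 65, 12, 3, 4, 2, 20]
65 > parent 45 at index 3, swap → [54, 49, 36, 65, 35, 21, 33, 41, 45, 12, 3, 4, 2, 20]
65 > parent 49 at index 1, swap → [54, 65, 36, 49, 35, 21, 33, 41, 45, 12, 3, 4, 2, 20]
65 > parent 54 at index 0, swap → [65, 54, 36, 49, 35, 21, 33, 41, 45, 12, 3, 4, 2, 20]

[65, 54, 36, 49, 35, 21, 33, 41, 45, 12, 3, 4, 2, 20]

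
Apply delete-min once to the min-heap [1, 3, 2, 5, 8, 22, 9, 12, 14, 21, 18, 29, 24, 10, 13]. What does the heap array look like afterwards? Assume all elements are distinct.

remove root 1; move last element 13 to root → [13, 3, 2, 5, 8, 22, 9, 12, 14, 21, 18, 29, 24, 10]
13 vs smaller child 2 at index 2, swap → [2, 3, 13, 5, 8, 22, 9, 12, 14, 21, 18, 29, 24, 10]
13 vs smaller child 9 at index 6, swap → [2, 3, 9, 5, 8, 22, 13, 12, 14, 21, 18, 29, 24, 10]
13 vs only child 10 at index 13, swap → [2, 3, 9, 5, 8, 22, 10, 12, 14, 21, 18, 29, 24, 13]

[2, 3, 9, 5, 8, 22, 10, 12, 14, 21, 18, 29, 24, 13]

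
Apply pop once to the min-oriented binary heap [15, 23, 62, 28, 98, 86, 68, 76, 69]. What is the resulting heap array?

[23, 28, 62, 69, 98, 86, 68, 76]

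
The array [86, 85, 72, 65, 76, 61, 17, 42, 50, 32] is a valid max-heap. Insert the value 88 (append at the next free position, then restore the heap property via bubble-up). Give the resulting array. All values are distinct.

[88, 86, 72, 65, 85, 61, 17, 42, 50, 32, 76]

append 88 at index 10 → [86, 85, 72, 65, 76, 61, 17, 42, 50, 32, 88]
88 > parent 76 at index 4, swap → [86, 85, 72, 65, 88, 61, 17, 42, 50, 32, 76]
88 > parent 85 at index 1, swap → [86, 88, 72, 65, 85, 61, 17, 42, 50, 32, 76]
88 > parent 86 at index 0, swap → [88, 86, 72, 65, 85, 61, 17, 42, 50, 32, 76]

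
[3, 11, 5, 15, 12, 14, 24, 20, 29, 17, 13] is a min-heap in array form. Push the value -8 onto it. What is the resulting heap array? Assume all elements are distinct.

append -8 at index 11 → [3, 11, 5, 15, 12, 14, 24, 20, 29, 17, 13, -8]
-8 < parent 14 at index 5, swap → [3, 11, 5, 15, 12, -8, 24, 20, 29, 17, 13, 14]
-8 < parent 5 at index 2, swap → [3, 11, -8, 15, 12, 5, 24, 20, 29, 17, 13, 14]
-8 < parent 3 at index 0, swap → [-8, 11, 3, 15, 12, 5, 24, 20, 29, 17, 13, 14]

[-8, 11, 3, 15, 12, 5, 24, 20, 29, 17, 13, 14]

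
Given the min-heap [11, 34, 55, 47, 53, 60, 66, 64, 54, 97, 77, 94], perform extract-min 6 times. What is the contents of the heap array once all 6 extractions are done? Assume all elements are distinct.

[60, 64, 66, 94, 77, 97]

extract-min #1 returns 11:
  remove root 11; move last element 94 to root → [94, 34, 55, 47, 53, 60, 66, 64, 54, 97, 77]
  94 vs smaller child 34 at index 1, swap → [34, 94, 55, 47, 53, 60, 66, 64, 54, 97, 77]
  94 vs smaller child 47 at index 3, swap → [34, 47, 55, 94, 53, 60, 66, 64, 54, 97, 77]
  94 vs smaller child 54 at index 8, swap → [34, 47, 55, 54, 53, 60, 66, 64, 94, 97, 77]
extract-min #2 returns 34:
  remove root 34; move last element 77 to root → [77, 47, 55, 54, 53, 60, 66, 64, 94, 97]
  77 vs smaller child 47 at index 1, swap → [47, 77, 55, 54, 53, 60, 66, 64, 94, 97]
  77 vs smaller child 53 at index 4, swap → [47, 53, 55, 54, 77, 60, 66, 64, 94, 97]
extract-min #3 returns 47:
  remove root 47; move last element 97 to root → [97, 53, 55, 54, 77, 60, 66, 64, 94]
  97 vs smaller child 53 at index 1, swap → [53, 97, 55, 54, 77, 60, 66, 64, 94]
  97 vs smaller child 54 at index 3, swap → [53, 54, 55, 97, 77, 60, 66, 64, 94]
  97 vs smaller child 64 at index 7, swap → [53, 54, 55, 64, 77, 60, 66, 97, 94]
extract-min #4 returns 53:
  remove root 53; move last element 94 to root → [94, 54, 55, 64, 77, 60, 66, 97]
  94 vs smaller child 54 at index 1, swap → [54, 94, 55, 64, 77, 60, 66, 97]
  94 vs smaller child 64 at index 3, swap → [54, 64, 55, 94, 77, 60, 66, 97]
extract-min #5 returns 54:
  remove root 54; move last element 97 to root → [97, 64, 55, 94, 77, 60, 66]
  97 vs smaller child 55 at index 2, swap → [55, 64, 97, 94, 77, 60, 66]
  97 vs smaller child 60 at index 5, swap → [55, 64, 60, 94, 77, 97, 66]
extract-min #6 returns 55:
  remove root 55; move last element 66 to root → [66, 64, 60, 94, 77, 97]
  66 vs smaller child 60 at index 2, swap → [60, 64, 66, 94, 77, 97]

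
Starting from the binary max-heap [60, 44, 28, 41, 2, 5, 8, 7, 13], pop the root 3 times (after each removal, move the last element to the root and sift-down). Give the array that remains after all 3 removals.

extract-max #1 returns 60:
  remove root 60; move last element 13 to root → [13, 44, 28, 41, 2, 5, 8, 7]
  13 vs larger child 44 at index 1, swap → [44, 13, 28, 41, 2, 5, 8, 7]
  13 vs larger child 41 at index 3, swap → [44, 41, 28, 13, 2, 5, 8, 7]
extract-max #2 returns 44:
  remove root 44; move last element 7 to root → [7, 41, 28, 13, 2, 5, 8]
  7 vs larger child 41 at index 1, swap → [41, 7, 28, 13, 2, 5, 8]
  7 vs larger child 13 at index 3, swap → [41, 13, 28, 7, 2, 5, 8]
extract-max #3 returns 41:
  remove root 41; move last element 8 to root → [8, 13, 28, 7, 2, 5]
  8 vs larger child 28 at index 2, swap → [28, 13, 8, 7, 2, 5]

[28, 13, 8, 7, 2, 5]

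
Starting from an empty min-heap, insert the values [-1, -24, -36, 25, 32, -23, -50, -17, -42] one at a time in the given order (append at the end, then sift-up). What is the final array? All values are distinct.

[-50, -42, -36, -17, 32, -23, -24, 25, -1]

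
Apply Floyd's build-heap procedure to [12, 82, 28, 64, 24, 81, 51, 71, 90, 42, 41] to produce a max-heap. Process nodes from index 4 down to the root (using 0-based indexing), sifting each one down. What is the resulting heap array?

[90, 82, 81, 71, 42, 28, 51, 12, 64, 24, 41]

sift down from index 4:
  24 vs larger child 42 at index 9, swap → [12, 82, 28, 64, 42, 81, 51, 71, 90, 24, 41]
sift down from index 3:
  64 vs larger child 90 at index 8, swap → [12, 82, 28, 90, 42, 81, 51, 71, 64, 24, 41]
sift down from index 2:
  28 vs larger child 81 at index 5, swap → [12, 82, 81, 90, 42, 28, 51, 71, 64, 24, 41]
sift down from index 1:
  82 vs larger child 90 at index 3, swap → [12, 90, 81, 82, 42, 28, 51, 71, 64, 24, 41]
sift down from index 0:
  12 vs larger child 90 at index 1, swap → [90, 12, 81, 82, 42, 28, 51, 71, 64, 24, 41]
  12 vs larger child 82 at index 3, swap → [90, 82, 81, 12, 42, 28, 51, 71, 64, 24, 41]
  12 vs larger child 71 at index 7, swap → [90, 82, 81, 71, 42, 28, 51, 12, 64, 24, 41]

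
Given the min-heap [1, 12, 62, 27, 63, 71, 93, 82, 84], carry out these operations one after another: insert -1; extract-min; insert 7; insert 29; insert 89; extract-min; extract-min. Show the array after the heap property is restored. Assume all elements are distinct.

insert -1:
  append -1 at index 9 → [1, 12, 62, 27, 63, 71, 93, 82, 84, -1]
  -1 < parent 63 at index 4, swap → [1, 12, 62, 27, -1, 71, 93, 82, 84, 63]
  -1 < parent 12 at index 1, swap → [1, -1, 62, 27, 12, 71, 93, 82, 84, 63]
  -1 < parent 1 at index 0, swap → [-1, 1, 62, 27, 12, 71, 93, 82, 84, 63]
extract-min → returns -1:
  remove root -1; move last element 63 to root → [63, 1, 62, 27, 12, 71, 93, 82, 84]
  63 vs smaller child 1 at index 1, swap → [1, 63, 62, 27, 12, 71, 93, 82, 84]
  63 vs smaller child 12 at index 4, swap → [1, 12, 62, 27, 63, 71, 93, 82, 84]
insert 7:
  append 7 at index 9 → [1, 12, 62, 27, 63, 71, 93, 82, 84, 7]
  7 < parent 63 at index 4, swap → [1, 12, 62, 27, 7, 71, 93, 82, 84, 63]
  7 < parent 12 at index 1, swap → [1, 7, 62, 27, 12, 71, 93, 82, 84, 63]
insert 29:
  append 29 at index 10 → [1, 7, 62, 27, 12, 71, 93, 82, 84, 63, 29] (no swap needed)
insert 89:
  append 89 at index 11 → [1, 7, 62, 27, 12, 71, 93, 82, 84, 63, 29, 89] (no swap needed)
extract-min → returns 1:
  remove root 1; move last element 89 to root → [89, 7, 62, 27, 12, 71, 93, 82, 84, 63, 29]
  89 vs smaller child 7 at index 1, swap → [7, 89, 62, 27, 12, 71, 93, 82, 84, 63, 29]
  89 vs smaller child 12 at index 4, swap → [7, 12, 62, 27, 89, 71, 93, 82, 84, 63, 29]
  89 vs smaller child 29 at index 10, swap → [7, 12, 62, 27, 29, 71, 93, 82, 84, 63, 89]
extract-min → returns 7:
  remove root 7; move last element 89 to root → [89, 12, 62, 27, 29, 71, 93, 82, 84, 63]
  89 vs smaller child 12 at index 1, swap → [12, 89, 62, 27, 29, 71, 93, 82, 84, 63]
  89 vs smaller child 27 at index 3, swap → [12, 27, 62, 89, 29, 71, 93, 82, 84, 63]
  89 vs smaller child 82 at index 7, swap → [12, 27, 62, 82, 29, 71, 93, 89, 84, 63]

[12, 27, 62, 82, 29, 71, 93, 89, 84, 63]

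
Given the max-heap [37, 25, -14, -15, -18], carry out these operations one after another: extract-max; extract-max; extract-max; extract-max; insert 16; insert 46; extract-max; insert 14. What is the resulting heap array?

[16, -18, 14]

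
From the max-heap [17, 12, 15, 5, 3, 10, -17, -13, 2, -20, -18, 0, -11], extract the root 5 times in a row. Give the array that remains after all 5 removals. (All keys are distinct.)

[3, 2, 0, -11, -20, -18, -17, -13]

extract-max #1 returns 17:
  remove root 17; move last element -11 to root → [-11, 12, 15, 5, 3, 10, -17, -13, 2, -20, -18, 0]
  -11 vs larger child 15 at index 2, swap → [15, 12, -11, 5, 3, 10, -17, -13, 2, -20, -18, 0]
  -11 vs larger child 10 at index 5, swap → [15, 12, 10, 5, 3, -11, -17, -13, 2, -20, -18, 0]
  -11 vs only child 0 at index 11, swap → [15, 12, 10, 5, 3, 0, -17, -13, 2, -20, -18, -11]
extract-max #2 returns 15:
  remove root 15; move last element -11 to root → [-11, 12, 10, 5, 3, 0, -17, -13, 2, -20, -18]
  -11 vs larger child 12 at index 1, swap → [12, -11, 10, 5, 3, 0, -17, -13, 2, -20, -18]
  -11 vs larger child 5 at index 3, swap → [12, 5, 10, -11, 3, 0, -17, -13, 2, -20, -18]
  -11 vs larger child 2 at index 8, swap → [12, 5, 10, 2, 3, 0, -17, -13, -11, -20, -18]
extract-max #3 returns 12:
  remove root 12; move last element -18 to root → [-18, 5, 10, 2, 3, 0, -17, -13, -11, -20]
  -18 vs larger child 10 at index 2, swap → [10, 5, -18, 2, 3, 0, -17, -13, -11, -20]
  -18 vs larger child 0 at index 5, swap → [10, 5, 0, 2, 3, -18, -17, -13, -11, -20]
extract-max #4 returns 10:
  remove root 10; move last element -20 to root → [-20, 5, 0, 2, 3, -18, -17, -13, -11]
  -20 vs larger child 5 at index 1, swap → [5, -20, 0, 2, 3, -18, -17, -13, -11]
  -20 vs larger child 3 at index 4, swap → [5, 3, 0, 2, -20, -18, -17, -13, -11]
extract-max #5 returns 5:
  remove root 5; move last element -11 to root → [-11, 3, 0, 2, -20, -18, -17, -13]
  -11 vs larger child 3 at index 1, swap → [3, -11, 0, 2, -20, -18, -17, -13]
  -11 vs larger child 2 at index 3, swap → [3, 2, 0, -11, -20, -18, -17, -13]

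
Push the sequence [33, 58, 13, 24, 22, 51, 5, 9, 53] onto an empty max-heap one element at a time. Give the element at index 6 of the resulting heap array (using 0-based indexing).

Insert 33:
  append 33 at index 0 → [33] (no swap needed)
Insert 58:
  append 58 at index 1 → [33, 58]
  58 > parent 33 at index 0, swap → [58, 33]
Insert 13:
  append 13 at index 2 → [58, 33, 13] (no swap needed)
Insert 24:
  append 24 at index 3 → [58, 33, 13, 24] (no swap needed)
Insert 22:
  append 22 at index 4 → [58, 33, 13, 24, 22] (no swap needed)
Insert 51:
  append 51 at index 5 → [58, 33, 13, 24, 22, 51]
  51 > parent 13 at index 2, swap → [58, 33, 51, 24, 22, 13]
Insert 5:
  append 5 at index 6 → [58, 33, 51, 24, 22, 13, 5] (no swap needed)
Insert 9:
  append 9 at index 7 → [58, 33, 51, 24, 22, 13, 5, 9] (no swap needed)
Insert 53:
  append 53 at index 8 → [58, 33, 51, 24, 22, 13, 5, 9, 53]
  53 > parent 24 at index 3, swap → [58, 33, 51, 53, 22, 13, 5, 9, 24]
  53 > parent 33 at index 1, swap → [58, 53, 51, 33, 22, 13, 5, 9, 24]
resulting array: [58, 53, 51, 33, 22, 13, 5, 9, 24]

5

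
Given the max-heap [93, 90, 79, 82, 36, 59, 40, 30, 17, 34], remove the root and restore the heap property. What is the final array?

remove root 93; move last element 34 to root → [34, 90, 79, 82, 36, 59, 40, 30, 17]
34 vs larger child 90 at index 1, swap → [90, 34, 79, 82, 36, 59, 40, 30, 17]
34 vs larger child 82 at index 3, swap → [90, 82, 79, 34, 36, 59, 40, 30, 17]

[90, 82, 79, 34, 36, 59, 40, 30, 17]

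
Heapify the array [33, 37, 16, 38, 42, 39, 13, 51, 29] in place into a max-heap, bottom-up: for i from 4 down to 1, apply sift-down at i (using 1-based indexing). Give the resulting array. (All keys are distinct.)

sift down from index 4:
  38 vs larger child 51 at index 8, swap → [33, 37, 16, 51, 42, 39, 13, 38, 29]
sift down from index 3:
  16 vs larger child 39 at index 6, swap → [33, 37, 39, 51, 42, 16, 13, 38, 29]
sift down from index 2:
  37 vs larger child 51 at index 4, swap → [33, 51, 39, 37, 42, 16, 13, 38, 29]
  37 vs larger child 38 at index 8, swap → [33, 51, 39, 38, 42, 16, 13, 37, 29]
sift down from index 1:
  33 vs larger child 51 at index 2, swap → [51, 33, 39, 38, 42, 16, 13, 37, 29]
  33 vs larger child 42 at index 5, swap → [51, 42, 39, 38, 33, 16, 13, 37, 29]

[51, 42, 39, 38, 33, 16, 13, 37, 29]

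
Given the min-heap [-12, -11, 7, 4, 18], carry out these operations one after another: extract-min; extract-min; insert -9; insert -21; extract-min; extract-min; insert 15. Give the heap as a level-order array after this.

[4, 15, 7, 18]

extract-min → returns -12:
  remove root -12; move last element 18 to root → [18, -11, 7, 4]
  18 vs smaller child -11 at index 1, swap → [-11, 18, 7, 4]
  18 vs only child 4 at index 3, swap → [-11, 4, 7, 18]
extract-min → returns -11:
  remove root -11; move last element 18 to root → [18, 4, 7]
  18 vs smaller child 4 at index 1, swap → [4, 18, 7]
insert -9:
  append -9 at index 3 → [4, 18, 7, -9]
  -9 < parent 18 at index 1, swap → [4, -9, 7, 18]
  -9 < parent 4 at index 0, swap → [-9, 4, 7, 18]
insert -21:
  append -21 at index 4 → [-9, 4, 7, 18, -21]
  -21 < parent 4 at index 1, swap → [-9, -21, 7, 18, 4]
  -21 < parent -9 at index 0, swap → [-21, -9, 7, 18, 4]
extract-min → returns -21:
  remove root -21; move last element 4 to root → [4, -9, 7, 18]
  4 vs smaller child -9 at index 1, swap → [-9, 4, 7, 18]
extract-min → returns -9:
  remove root -9; move last element 18 to root → [18, 4, 7]
  18 vs smaller child 4 at index 1, swap → [4, 18, 7]
insert 15:
  append 15 at index 3 → [4, 18, 7, 15]
  15 < parent 18 at index 1, swap → [4, 15, 7, 18]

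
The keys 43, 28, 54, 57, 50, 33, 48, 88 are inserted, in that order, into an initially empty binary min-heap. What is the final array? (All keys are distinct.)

[28, 43, 33, 57, 50, 54, 48, 88]

Insert 43:
  append 43 at index 0 → [43] (no swap needed)
Insert 28:
  append 28 at index 1 → [43, 28]
  28 < parent 43 at index 0, swap → [28, 43]
Insert 54:
  append 54 at index 2 → [28, 43, 54] (no swap needed)
Insert 57:
  append 57 at index 3 → [28, 43, 54, 57] (no swap needed)
Insert 50:
  append 50 at index 4 → [28, 43, 54, 57, 50] (no swap needed)
Insert 33:
  append 33 at index 5 → [28, 43, 54, 57, 50, 33]
  33 < parent 54 at index 2, swap → [28, 43, 33, 57, 50, 54]
Insert 48:
  append 48 at index 6 → [28, 43, 33, 57, 50, 54, 48] (no swap needed)
Insert 88:
  append 88 at index 7 → [28, 43, 33, 57, 50, 54, 48, 88] (no swap needed)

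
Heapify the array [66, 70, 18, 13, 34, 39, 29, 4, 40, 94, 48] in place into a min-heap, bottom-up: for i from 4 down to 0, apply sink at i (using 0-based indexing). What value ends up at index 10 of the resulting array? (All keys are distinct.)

sift down from index 4: already satisfies heap property
sift down from index 3:
  13 vs smaller child 4 at index 7, swap → [66, 70, 18, 4, 34, 39, 29, 13, 40, 94, 48]
sift down from index 2: already satisfies heap property
sift down from index 1:
  70 vs smaller child 4 at index 3, swap → [66, 4, 18, 70, 34, 39, 29, 13, 40, 94, 48]
  70 vs smaller child 13 at index 7, swap → [66, 4, 18, 13, 34, 39, 29, 70, 40, 94, 48]
sift down from index 0:
  66 vs smaller child 4 at index 1, swap → [4, 66, 18, 13, 34, 39, 29, 70, 40, 94, 48]
  66 vs smaller child 13 at index 3, swap → [4, 13, 18, 66, 34, 39, 29, 70, 40, 94, 48]
  66 vs smaller child 40 at index 8, swap → [4, 13, 18, 40, 34, 39, 29, 70, 66, 94, 48]
resulting array: [4, 13, 18, 40, 34, 39, 29, 70, 66, 94, 48]

48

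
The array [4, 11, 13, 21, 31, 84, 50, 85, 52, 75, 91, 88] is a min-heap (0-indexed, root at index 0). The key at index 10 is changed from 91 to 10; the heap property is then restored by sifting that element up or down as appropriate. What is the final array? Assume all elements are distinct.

[4, 10, 13, 21, 11, 84, 50, 85, 52, 75, 31, 88]

set index 10 from 91 to 10 → [4, 11, 13, 21, 31, 84, 50, 85, 52, 75, 10, 88]
10 < parent 31 at index 4, swap → [4, 11, 13, 21, 10, 84, 50, 85, 52, 75, 31, 88]
10 < parent 11 at index 1, swap → [4, 10, 13, 21, 11, 84, 50, 85, 52, 75, 31, 88]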